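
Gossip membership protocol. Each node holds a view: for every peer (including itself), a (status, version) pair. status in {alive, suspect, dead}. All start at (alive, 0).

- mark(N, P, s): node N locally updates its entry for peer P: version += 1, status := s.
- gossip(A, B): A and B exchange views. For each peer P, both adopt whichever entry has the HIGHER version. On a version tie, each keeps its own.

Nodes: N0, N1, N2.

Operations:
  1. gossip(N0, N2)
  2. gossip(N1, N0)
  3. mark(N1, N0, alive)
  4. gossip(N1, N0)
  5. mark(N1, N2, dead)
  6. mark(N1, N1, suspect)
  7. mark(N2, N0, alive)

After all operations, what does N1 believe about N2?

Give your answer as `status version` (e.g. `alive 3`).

Answer: dead 1

Derivation:
Op 1: gossip N0<->N2 -> N0.N0=(alive,v0) N0.N1=(alive,v0) N0.N2=(alive,v0) | N2.N0=(alive,v0) N2.N1=(alive,v0) N2.N2=(alive,v0)
Op 2: gossip N1<->N0 -> N1.N0=(alive,v0) N1.N1=(alive,v0) N1.N2=(alive,v0) | N0.N0=(alive,v0) N0.N1=(alive,v0) N0.N2=(alive,v0)
Op 3: N1 marks N0=alive -> (alive,v1)
Op 4: gossip N1<->N0 -> N1.N0=(alive,v1) N1.N1=(alive,v0) N1.N2=(alive,v0) | N0.N0=(alive,v1) N0.N1=(alive,v0) N0.N2=(alive,v0)
Op 5: N1 marks N2=dead -> (dead,v1)
Op 6: N1 marks N1=suspect -> (suspect,v1)
Op 7: N2 marks N0=alive -> (alive,v1)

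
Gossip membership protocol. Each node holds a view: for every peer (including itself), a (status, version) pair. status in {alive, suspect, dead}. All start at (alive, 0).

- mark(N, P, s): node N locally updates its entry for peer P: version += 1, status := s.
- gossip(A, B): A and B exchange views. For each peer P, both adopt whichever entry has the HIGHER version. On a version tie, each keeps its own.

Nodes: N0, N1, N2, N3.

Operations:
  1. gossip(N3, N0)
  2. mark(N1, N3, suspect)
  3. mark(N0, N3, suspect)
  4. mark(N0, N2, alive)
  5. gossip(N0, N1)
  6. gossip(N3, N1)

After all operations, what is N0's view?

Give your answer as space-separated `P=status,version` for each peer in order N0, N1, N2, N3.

Answer: N0=alive,0 N1=alive,0 N2=alive,1 N3=suspect,1

Derivation:
Op 1: gossip N3<->N0 -> N3.N0=(alive,v0) N3.N1=(alive,v0) N3.N2=(alive,v0) N3.N3=(alive,v0) | N0.N0=(alive,v0) N0.N1=(alive,v0) N0.N2=(alive,v0) N0.N3=(alive,v0)
Op 2: N1 marks N3=suspect -> (suspect,v1)
Op 3: N0 marks N3=suspect -> (suspect,v1)
Op 4: N0 marks N2=alive -> (alive,v1)
Op 5: gossip N0<->N1 -> N0.N0=(alive,v0) N0.N1=(alive,v0) N0.N2=(alive,v1) N0.N3=(suspect,v1) | N1.N0=(alive,v0) N1.N1=(alive,v0) N1.N2=(alive,v1) N1.N3=(suspect,v1)
Op 6: gossip N3<->N1 -> N3.N0=(alive,v0) N3.N1=(alive,v0) N3.N2=(alive,v1) N3.N3=(suspect,v1) | N1.N0=(alive,v0) N1.N1=(alive,v0) N1.N2=(alive,v1) N1.N3=(suspect,v1)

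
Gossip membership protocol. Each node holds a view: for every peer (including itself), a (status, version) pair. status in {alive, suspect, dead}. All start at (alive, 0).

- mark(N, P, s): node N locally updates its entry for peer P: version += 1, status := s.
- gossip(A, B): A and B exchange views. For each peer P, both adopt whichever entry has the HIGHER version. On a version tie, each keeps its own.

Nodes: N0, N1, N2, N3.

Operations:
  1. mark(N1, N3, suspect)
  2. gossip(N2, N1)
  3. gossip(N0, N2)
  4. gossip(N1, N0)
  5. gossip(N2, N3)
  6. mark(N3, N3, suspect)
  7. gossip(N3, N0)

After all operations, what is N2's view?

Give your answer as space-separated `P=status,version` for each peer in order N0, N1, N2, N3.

Op 1: N1 marks N3=suspect -> (suspect,v1)
Op 2: gossip N2<->N1 -> N2.N0=(alive,v0) N2.N1=(alive,v0) N2.N2=(alive,v0) N2.N3=(suspect,v1) | N1.N0=(alive,v0) N1.N1=(alive,v0) N1.N2=(alive,v0) N1.N3=(suspect,v1)
Op 3: gossip N0<->N2 -> N0.N0=(alive,v0) N0.N1=(alive,v0) N0.N2=(alive,v0) N0.N3=(suspect,v1) | N2.N0=(alive,v0) N2.N1=(alive,v0) N2.N2=(alive,v0) N2.N3=(suspect,v1)
Op 4: gossip N1<->N0 -> N1.N0=(alive,v0) N1.N1=(alive,v0) N1.N2=(alive,v0) N1.N3=(suspect,v1) | N0.N0=(alive,v0) N0.N1=(alive,v0) N0.N2=(alive,v0) N0.N3=(suspect,v1)
Op 5: gossip N2<->N3 -> N2.N0=(alive,v0) N2.N1=(alive,v0) N2.N2=(alive,v0) N2.N3=(suspect,v1) | N3.N0=(alive,v0) N3.N1=(alive,v0) N3.N2=(alive,v0) N3.N3=(suspect,v1)
Op 6: N3 marks N3=suspect -> (suspect,v2)
Op 7: gossip N3<->N0 -> N3.N0=(alive,v0) N3.N1=(alive,v0) N3.N2=(alive,v0) N3.N3=(suspect,v2) | N0.N0=(alive,v0) N0.N1=(alive,v0) N0.N2=(alive,v0) N0.N3=(suspect,v2)

Answer: N0=alive,0 N1=alive,0 N2=alive,0 N3=suspect,1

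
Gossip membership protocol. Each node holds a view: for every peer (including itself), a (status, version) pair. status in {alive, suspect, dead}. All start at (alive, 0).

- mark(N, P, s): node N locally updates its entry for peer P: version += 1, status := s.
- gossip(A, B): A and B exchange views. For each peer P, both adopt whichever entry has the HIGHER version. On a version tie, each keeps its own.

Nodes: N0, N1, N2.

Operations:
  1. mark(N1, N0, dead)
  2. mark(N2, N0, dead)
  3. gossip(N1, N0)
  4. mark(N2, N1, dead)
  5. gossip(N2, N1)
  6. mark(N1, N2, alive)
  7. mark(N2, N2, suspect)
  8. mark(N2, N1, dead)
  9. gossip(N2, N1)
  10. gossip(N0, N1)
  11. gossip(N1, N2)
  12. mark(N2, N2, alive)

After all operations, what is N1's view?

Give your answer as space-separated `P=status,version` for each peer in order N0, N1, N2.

Op 1: N1 marks N0=dead -> (dead,v1)
Op 2: N2 marks N0=dead -> (dead,v1)
Op 3: gossip N1<->N0 -> N1.N0=(dead,v1) N1.N1=(alive,v0) N1.N2=(alive,v0) | N0.N0=(dead,v1) N0.N1=(alive,v0) N0.N2=(alive,v0)
Op 4: N2 marks N1=dead -> (dead,v1)
Op 5: gossip N2<->N1 -> N2.N0=(dead,v1) N2.N1=(dead,v1) N2.N2=(alive,v0) | N1.N0=(dead,v1) N1.N1=(dead,v1) N1.N2=(alive,v0)
Op 6: N1 marks N2=alive -> (alive,v1)
Op 7: N2 marks N2=suspect -> (suspect,v1)
Op 8: N2 marks N1=dead -> (dead,v2)
Op 9: gossip N2<->N1 -> N2.N0=(dead,v1) N2.N1=(dead,v2) N2.N2=(suspect,v1) | N1.N0=(dead,v1) N1.N1=(dead,v2) N1.N2=(alive,v1)
Op 10: gossip N0<->N1 -> N0.N0=(dead,v1) N0.N1=(dead,v2) N0.N2=(alive,v1) | N1.N0=(dead,v1) N1.N1=(dead,v2) N1.N2=(alive,v1)
Op 11: gossip N1<->N2 -> N1.N0=(dead,v1) N1.N1=(dead,v2) N1.N2=(alive,v1) | N2.N0=(dead,v1) N2.N1=(dead,v2) N2.N2=(suspect,v1)
Op 12: N2 marks N2=alive -> (alive,v2)

Answer: N0=dead,1 N1=dead,2 N2=alive,1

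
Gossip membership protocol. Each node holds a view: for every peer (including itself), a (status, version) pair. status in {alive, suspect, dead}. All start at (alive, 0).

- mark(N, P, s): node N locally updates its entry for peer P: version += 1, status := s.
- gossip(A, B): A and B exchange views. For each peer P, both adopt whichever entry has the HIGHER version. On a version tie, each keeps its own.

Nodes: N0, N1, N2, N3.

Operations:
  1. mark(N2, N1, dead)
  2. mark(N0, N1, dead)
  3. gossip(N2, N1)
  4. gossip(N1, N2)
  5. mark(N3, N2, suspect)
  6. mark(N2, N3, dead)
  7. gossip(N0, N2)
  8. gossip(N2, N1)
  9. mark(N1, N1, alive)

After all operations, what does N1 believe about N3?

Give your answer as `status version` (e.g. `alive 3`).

Answer: dead 1

Derivation:
Op 1: N2 marks N1=dead -> (dead,v1)
Op 2: N0 marks N1=dead -> (dead,v1)
Op 3: gossip N2<->N1 -> N2.N0=(alive,v0) N2.N1=(dead,v1) N2.N2=(alive,v0) N2.N3=(alive,v0) | N1.N0=(alive,v0) N1.N1=(dead,v1) N1.N2=(alive,v0) N1.N3=(alive,v0)
Op 4: gossip N1<->N2 -> N1.N0=(alive,v0) N1.N1=(dead,v1) N1.N2=(alive,v0) N1.N3=(alive,v0) | N2.N0=(alive,v0) N2.N1=(dead,v1) N2.N2=(alive,v0) N2.N3=(alive,v0)
Op 5: N3 marks N2=suspect -> (suspect,v1)
Op 6: N2 marks N3=dead -> (dead,v1)
Op 7: gossip N0<->N2 -> N0.N0=(alive,v0) N0.N1=(dead,v1) N0.N2=(alive,v0) N0.N3=(dead,v1) | N2.N0=(alive,v0) N2.N1=(dead,v1) N2.N2=(alive,v0) N2.N3=(dead,v1)
Op 8: gossip N2<->N1 -> N2.N0=(alive,v0) N2.N1=(dead,v1) N2.N2=(alive,v0) N2.N3=(dead,v1) | N1.N0=(alive,v0) N1.N1=(dead,v1) N1.N2=(alive,v0) N1.N3=(dead,v1)
Op 9: N1 marks N1=alive -> (alive,v2)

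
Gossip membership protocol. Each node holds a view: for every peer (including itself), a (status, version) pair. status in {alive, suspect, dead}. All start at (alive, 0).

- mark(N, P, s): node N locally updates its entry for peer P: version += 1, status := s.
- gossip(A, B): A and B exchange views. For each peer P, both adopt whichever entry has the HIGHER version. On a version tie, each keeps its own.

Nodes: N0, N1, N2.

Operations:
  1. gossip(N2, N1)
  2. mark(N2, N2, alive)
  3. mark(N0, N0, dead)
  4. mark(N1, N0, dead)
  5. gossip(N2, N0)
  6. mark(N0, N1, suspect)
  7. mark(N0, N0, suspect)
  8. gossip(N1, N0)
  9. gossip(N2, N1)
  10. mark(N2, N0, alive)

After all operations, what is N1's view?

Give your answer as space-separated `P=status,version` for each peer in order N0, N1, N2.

Answer: N0=suspect,2 N1=suspect,1 N2=alive,1

Derivation:
Op 1: gossip N2<->N1 -> N2.N0=(alive,v0) N2.N1=(alive,v0) N2.N2=(alive,v0) | N1.N0=(alive,v0) N1.N1=(alive,v0) N1.N2=(alive,v0)
Op 2: N2 marks N2=alive -> (alive,v1)
Op 3: N0 marks N0=dead -> (dead,v1)
Op 4: N1 marks N0=dead -> (dead,v1)
Op 5: gossip N2<->N0 -> N2.N0=(dead,v1) N2.N1=(alive,v0) N2.N2=(alive,v1) | N0.N0=(dead,v1) N0.N1=(alive,v0) N0.N2=(alive,v1)
Op 6: N0 marks N1=suspect -> (suspect,v1)
Op 7: N0 marks N0=suspect -> (suspect,v2)
Op 8: gossip N1<->N0 -> N1.N0=(suspect,v2) N1.N1=(suspect,v1) N1.N2=(alive,v1) | N0.N0=(suspect,v2) N0.N1=(suspect,v1) N0.N2=(alive,v1)
Op 9: gossip N2<->N1 -> N2.N0=(suspect,v2) N2.N1=(suspect,v1) N2.N2=(alive,v1) | N1.N0=(suspect,v2) N1.N1=(suspect,v1) N1.N2=(alive,v1)
Op 10: N2 marks N0=alive -> (alive,v3)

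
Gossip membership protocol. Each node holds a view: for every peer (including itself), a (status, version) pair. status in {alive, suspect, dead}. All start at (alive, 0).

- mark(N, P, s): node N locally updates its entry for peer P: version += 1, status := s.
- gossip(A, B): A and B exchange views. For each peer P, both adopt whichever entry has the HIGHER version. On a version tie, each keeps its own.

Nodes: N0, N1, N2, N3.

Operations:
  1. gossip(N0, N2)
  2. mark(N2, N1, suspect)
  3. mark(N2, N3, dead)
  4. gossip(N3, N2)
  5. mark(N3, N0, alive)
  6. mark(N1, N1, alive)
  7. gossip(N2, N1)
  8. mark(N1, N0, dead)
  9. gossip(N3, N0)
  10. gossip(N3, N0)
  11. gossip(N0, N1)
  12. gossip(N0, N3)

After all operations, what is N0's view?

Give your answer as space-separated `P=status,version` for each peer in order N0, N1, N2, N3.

Op 1: gossip N0<->N2 -> N0.N0=(alive,v0) N0.N1=(alive,v0) N0.N2=(alive,v0) N0.N3=(alive,v0) | N2.N0=(alive,v0) N2.N1=(alive,v0) N2.N2=(alive,v0) N2.N3=(alive,v0)
Op 2: N2 marks N1=suspect -> (suspect,v1)
Op 3: N2 marks N3=dead -> (dead,v1)
Op 4: gossip N3<->N2 -> N3.N0=(alive,v0) N3.N1=(suspect,v1) N3.N2=(alive,v0) N3.N3=(dead,v1) | N2.N0=(alive,v0) N2.N1=(suspect,v1) N2.N2=(alive,v0) N2.N3=(dead,v1)
Op 5: N3 marks N0=alive -> (alive,v1)
Op 6: N1 marks N1=alive -> (alive,v1)
Op 7: gossip N2<->N1 -> N2.N0=(alive,v0) N2.N1=(suspect,v1) N2.N2=(alive,v0) N2.N3=(dead,v1) | N1.N0=(alive,v0) N1.N1=(alive,v1) N1.N2=(alive,v0) N1.N3=(dead,v1)
Op 8: N1 marks N0=dead -> (dead,v1)
Op 9: gossip N3<->N0 -> N3.N0=(alive,v1) N3.N1=(suspect,v1) N3.N2=(alive,v0) N3.N3=(dead,v1) | N0.N0=(alive,v1) N0.N1=(suspect,v1) N0.N2=(alive,v0) N0.N3=(dead,v1)
Op 10: gossip N3<->N0 -> N3.N0=(alive,v1) N3.N1=(suspect,v1) N3.N2=(alive,v0) N3.N3=(dead,v1) | N0.N0=(alive,v1) N0.N1=(suspect,v1) N0.N2=(alive,v0) N0.N3=(dead,v1)
Op 11: gossip N0<->N1 -> N0.N0=(alive,v1) N0.N1=(suspect,v1) N0.N2=(alive,v0) N0.N3=(dead,v1) | N1.N0=(dead,v1) N1.N1=(alive,v1) N1.N2=(alive,v0) N1.N3=(dead,v1)
Op 12: gossip N0<->N3 -> N0.N0=(alive,v1) N0.N1=(suspect,v1) N0.N2=(alive,v0) N0.N3=(dead,v1) | N3.N0=(alive,v1) N3.N1=(suspect,v1) N3.N2=(alive,v0) N3.N3=(dead,v1)

Answer: N0=alive,1 N1=suspect,1 N2=alive,0 N3=dead,1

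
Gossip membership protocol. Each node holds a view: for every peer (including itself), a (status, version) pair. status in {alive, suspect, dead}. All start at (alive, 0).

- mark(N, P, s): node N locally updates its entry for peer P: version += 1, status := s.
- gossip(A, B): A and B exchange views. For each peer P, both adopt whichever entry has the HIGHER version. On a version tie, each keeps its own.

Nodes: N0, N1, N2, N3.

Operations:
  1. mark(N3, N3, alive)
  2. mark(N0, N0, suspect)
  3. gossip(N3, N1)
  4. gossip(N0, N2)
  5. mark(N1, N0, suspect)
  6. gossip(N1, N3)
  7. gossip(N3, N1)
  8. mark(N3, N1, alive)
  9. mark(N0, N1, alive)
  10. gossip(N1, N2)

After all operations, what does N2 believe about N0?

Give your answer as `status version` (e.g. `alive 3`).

Answer: suspect 1

Derivation:
Op 1: N3 marks N3=alive -> (alive,v1)
Op 2: N0 marks N0=suspect -> (suspect,v1)
Op 3: gossip N3<->N1 -> N3.N0=(alive,v0) N3.N1=(alive,v0) N3.N2=(alive,v0) N3.N3=(alive,v1) | N1.N0=(alive,v0) N1.N1=(alive,v0) N1.N2=(alive,v0) N1.N3=(alive,v1)
Op 4: gossip N0<->N2 -> N0.N0=(suspect,v1) N0.N1=(alive,v0) N0.N2=(alive,v0) N0.N3=(alive,v0) | N2.N0=(suspect,v1) N2.N1=(alive,v0) N2.N2=(alive,v0) N2.N3=(alive,v0)
Op 5: N1 marks N0=suspect -> (suspect,v1)
Op 6: gossip N1<->N3 -> N1.N0=(suspect,v1) N1.N1=(alive,v0) N1.N2=(alive,v0) N1.N3=(alive,v1) | N3.N0=(suspect,v1) N3.N1=(alive,v0) N3.N2=(alive,v0) N3.N3=(alive,v1)
Op 7: gossip N3<->N1 -> N3.N0=(suspect,v1) N3.N1=(alive,v0) N3.N2=(alive,v0) N3.N3=(alive,v1) | N1.N0=(suspect,v1) N1.N1=(alive,v0) N1.N2=(alive,v0) N1.N3=(alive,v1)
Op 8: N3 marks N1=alive -> (alive,v1)
Op 9: N0 marks N1=alive -> (alive,v1)
Op 10: gossip N1<->N2 -> N1.N0=(suspect,v1) N1.N1=(alive,v0) N1.N2=(alive,v0) N1.N3=(alive,v1) | N2.N0=(suspect,v1) N2.N1=(alive,v0) N2.N2=(alive,v0) N2.N3=(alive,v1)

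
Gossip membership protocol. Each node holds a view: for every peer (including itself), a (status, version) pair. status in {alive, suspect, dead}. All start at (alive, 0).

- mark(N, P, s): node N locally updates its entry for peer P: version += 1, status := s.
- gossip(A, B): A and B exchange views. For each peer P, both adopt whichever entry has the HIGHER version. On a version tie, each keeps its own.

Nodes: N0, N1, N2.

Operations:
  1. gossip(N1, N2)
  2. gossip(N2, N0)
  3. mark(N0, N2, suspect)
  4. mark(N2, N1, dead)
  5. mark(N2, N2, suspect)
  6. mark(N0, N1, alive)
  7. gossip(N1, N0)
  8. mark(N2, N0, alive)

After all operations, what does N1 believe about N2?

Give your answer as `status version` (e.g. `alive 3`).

Op 1: gossip N1<->N2 -> N1.N0=(alive,v0) N1.N1=(alive,v0) N1.N2=(alive,v0) | N2.N0=(alive,v0) N2.N1=(alive,v0) N2.N2=(alive,v0)
Op 2: gossip N2<->N0 -> N2.N0=(alive,v0) N2.N1=(alive,v0) N2.N2=(alive,v0) | N0.N0=(alive,v0) N0.N1=(alive,v0) N0.N2=(alive,v0)
Op 3: N0 marks N2=suspect -> (suspect,v1)
Op 4: N2 marks N1=dead -> (dead,v1)
Op 5: N2 marks N2=suspect -> (suspect,v1)
Op 6: N0 marks N1=alive -> (alive,v1)
Op 7: gossip N1<->N0 -> N1.N0=(alive,v0) N1.N1=(alive,v1) N1.N2=(suspect,v1) | N0.N0=(alive,v0) N0.N1=(alive,v1) N0.N2=(suspect,v1)
Op 8: N2 marks N0=alive -> (alive,v1)

Answer: suspect 1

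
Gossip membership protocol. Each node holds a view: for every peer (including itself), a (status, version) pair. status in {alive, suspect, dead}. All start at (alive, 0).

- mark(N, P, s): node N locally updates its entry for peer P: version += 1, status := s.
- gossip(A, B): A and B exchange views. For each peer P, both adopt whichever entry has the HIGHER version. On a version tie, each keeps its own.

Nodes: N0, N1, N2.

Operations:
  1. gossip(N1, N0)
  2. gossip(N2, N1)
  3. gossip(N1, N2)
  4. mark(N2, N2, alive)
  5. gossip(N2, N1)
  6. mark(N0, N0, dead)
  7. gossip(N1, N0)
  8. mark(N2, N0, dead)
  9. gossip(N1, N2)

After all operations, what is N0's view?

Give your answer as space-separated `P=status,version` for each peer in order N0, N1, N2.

Answer: N0=dead,1 N1=alive,0 N2=alive,1

Derivation:
Op 1: gossip N1<->N0 -> N1.N0=(alive,v0) N1.N1=(alive,v0) N1.N2=(alive,v0) | N0.N0=(alive,v0) N0.N1=(alive,v0) N0.N2=(alive,v0)
Op 2: gossip N2<->N1 -> N2.N0=(alive,v0) N2.N1=(alive,v0) N2.N2=(alive,v0) | N1.N0=(alive,v0) N1.N1=(alive,v0) N1.N2=(alive,v0)
Op 3: gossip N1<->N2 -> N1.N0=(alive,v0) N1.N1=(alive,v0) N1.N2=(alive,v0) | N2.N0=(alive,v0) N2.N1=(alive,v0) N2.N2=(alive,v0)
Op 4: N2 marks N2=alive -> (alive,v1)
Op 5: gossip N2<->N1 -> N2.N0=(alive,v0) N2.N1=(alive,v0) N2.N2=(alive,v1) | N1.N0=(alive,v0) N1.N1=(alive,v0) N1.N2=(alive,v1)
Op 6: N0 marks N0=dead -> (dead,v1)
Op 7: gossip N1<->N0 -> N1.N0=(dead,v1) N1.N1=(alive,v0) N1.N2=(alive,v1) | N0.N0=(dead,v1) N0.N1=(alive,v0) N0.N2=(alive,v1)
Op 8: N2 marks N0=dead -> (dead,v1)
Op 9: gossip N1<->N2 -> N1.N0=(dead,v1) N1.N1=(alive,v0) N1.N2=(alive,v1) | N2.N0=(dead,v1) N2.N1=(alive,v0) N2.N2=(alive,v1)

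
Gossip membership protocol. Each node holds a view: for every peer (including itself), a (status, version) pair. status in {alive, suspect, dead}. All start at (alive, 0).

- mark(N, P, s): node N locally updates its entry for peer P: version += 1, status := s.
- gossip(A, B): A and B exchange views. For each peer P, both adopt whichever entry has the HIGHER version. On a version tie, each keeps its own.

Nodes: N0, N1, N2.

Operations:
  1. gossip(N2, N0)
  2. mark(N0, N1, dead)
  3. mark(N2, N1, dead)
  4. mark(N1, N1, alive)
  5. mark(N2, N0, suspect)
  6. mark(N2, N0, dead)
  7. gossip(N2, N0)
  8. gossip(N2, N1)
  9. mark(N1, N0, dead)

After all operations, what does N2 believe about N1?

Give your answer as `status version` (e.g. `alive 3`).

Op 1: gossip N2<->N0 -> N2.N0=(alive,v0) N2.N1=(alive,v0) N2.N2=(alive,v0) | N0.N0=(alive,v0) N0.N1=(alive,v0) N0.N2=(alive,v0)
Op 2: N0 marks N1=dead -> (dead,v1)
Op 3: N2 marks N1=dead -> (dead,v1)
Op 4: N1 marks N1=alive -> (alive,v1)
Op 5: N2 marks N0=suspect -> (suspect,v1)
Op 6: N2 marks N0=dead -> (dead,v2)
Op 7: gossip N2<->N0 -> N2.N0=(dead,v2) N2.N1=(dead,v1) N2.N2=(alive,v0) | N0.N0=(dead,v2) N0.N1=(dead,v1) N0.N2=(alive,v0)
Op 8: gossip N2<->N1 -> N2.N0=(dead,v2) N2.N1=(dead,v1) N2.N2=(alive,v0) | N1.N0=(dead,v2) N1.N1=(alive,v1) N1.N2=(alive,v0)
Op 9: N1 marks N0=dead -> (dead,v3)

Answer: dead 1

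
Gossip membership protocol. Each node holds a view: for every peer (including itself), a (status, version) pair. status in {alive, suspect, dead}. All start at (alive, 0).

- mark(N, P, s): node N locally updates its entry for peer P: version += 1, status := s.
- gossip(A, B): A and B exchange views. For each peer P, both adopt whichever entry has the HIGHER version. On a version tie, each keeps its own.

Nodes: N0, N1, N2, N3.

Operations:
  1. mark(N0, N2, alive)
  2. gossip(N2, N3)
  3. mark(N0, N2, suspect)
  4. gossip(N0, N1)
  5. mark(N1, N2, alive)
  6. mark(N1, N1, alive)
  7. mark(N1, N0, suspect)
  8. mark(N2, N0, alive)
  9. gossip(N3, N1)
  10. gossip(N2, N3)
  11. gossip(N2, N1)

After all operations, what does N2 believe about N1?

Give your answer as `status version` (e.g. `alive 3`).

Answer: alive 1

Derivation:
Op 1: N0 marks N2=alive -> (alive,v1)
Op 2: gossip N2<->N3 -> N2.N0=(alive,v0) N2.N1=(alive,v0) N2.N2=(alive,v0) N2.N3=(alive,v0) | N3.N0=(alive,v0) N3.N1=(alive,v0) N3.N2=(alive,v0) N3.N3=(alive,v0)
Op 3: N0 marks N2=suspect -> (suspect,v2)
Op 4: gossip N0<->N1 -> N0.N0=(alive,v0) N0.N1=(alive,v0) N0.N2=(suspect,v2) N0.N3=(alive,v0) | N1.N0=(alive,v0) N1.N1=(alive,v0) N1.N2=(suspect,v2) N1.N3=(alive,v0)
Op 5: N1 marks N2=alive -> (alive,v3)
Op 6: N1 marks N1=alive -> (alive,v1)
Op 7: N1 marks N0=suspect -> (suspect,v1)
Op 8: N2 marks N0=alive -> (alive,v1)
Op 9: gossip N3<->N1 -> N3.N0=(suspect,v1) N3.N1=(alive,v1) N3.N2=(alive,v3) N3.N3=(alive,v0) | N1.N0=(suspect,v1) N1.N1=(alive,v1) N1.N2=(alive,v3) N1.N3=(alive,v0)
Op 10: gossip N2<->N3 -> N2.N0=(alive,v1) N2.N1=(alive,v1) N2.N2=(alive,v3) N2.N3=(alive,v0) | N3.N0=(suspect,v1) N3.N1=(alive,v1) N3.N2=(alive,v3) N3.N3=(alive,v0)
Op 11: gossip N2<->N1 -> N2.N0=(alive,v1) N2.N1=(alive,v1) N2.N2=(alive,v3) N2.N3=(alive,v0) | N1.N0=(suspect,v1) N1.N1=(alive,v1) N1.N2=(alive,v3) N1.N3=(alive,v0)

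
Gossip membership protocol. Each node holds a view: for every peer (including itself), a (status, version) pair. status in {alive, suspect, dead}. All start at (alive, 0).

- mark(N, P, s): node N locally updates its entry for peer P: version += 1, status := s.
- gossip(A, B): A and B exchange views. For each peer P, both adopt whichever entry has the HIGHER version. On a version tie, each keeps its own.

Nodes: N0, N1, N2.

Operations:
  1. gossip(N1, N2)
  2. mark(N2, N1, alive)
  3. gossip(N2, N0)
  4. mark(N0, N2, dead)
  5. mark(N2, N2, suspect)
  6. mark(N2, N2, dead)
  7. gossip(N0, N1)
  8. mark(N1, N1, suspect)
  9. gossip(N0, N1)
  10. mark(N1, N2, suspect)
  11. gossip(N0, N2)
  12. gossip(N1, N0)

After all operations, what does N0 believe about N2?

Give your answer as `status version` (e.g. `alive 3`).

Answer: dead 2

Derivation:
Op 1: gossip N1<->N2 -> N1.N0=(alive,v0) N1.N1=(alive,v0) N1.N2=(alive,v0) | N2.N0=(alive,v0) N2.N1=(alive,v0) N2.N2=(alive,v0)
Op 2: N2 marks N1=alive -> (alive,v1)
Op 3: gossip N2<->N0 -> N2.N0=(alive,v0) N2.N1=(alive,v1) N2.N2=(alive,v0) | N0.N0=(alive,v0) N0.N1=(alive,v1) N0.N2=(alive,v0)
Op 4: N0 marks N2=dead -> (dead,v1)
Op 5: N2 marks N2=suspect -> (suspect,v1)
Op 6: N2 marks N2=dead -> (dead,v2)
Op 7: gossip N0<->N1 -> N0.N0=(alive,v0) N0.N1=(alive,v1) N0.N2=(dead,v1) | N1.N0=(alive,v0) N1.N1=(alive,v1) N1.N2=(dead,v1)
Op 8: N1 marks N1=suspect -> (suspect,v2)
Op 9: gossip N0<->N1 -> N0.N0=(alive,v0) N0.N1=(suspect,v2) N0.N2=(dead,v1) | N1.N0=(alive,v0) N1.N1=(suspect,v2) N1.N2=(dead,v1)
Op 10: N1 marks N2=suspect -> (suspect,v2)
Op 11: gossip N0<->N2 -> N0.N0=(alive,v0) N0.N1=(suspect,v2) N0.N2=(dead,v2) | N2.N0=(alive,v0) N2.N1=(suspect,v2) N2.N2=(dead,v2)
Op 12: gossip N1<->N0 -> N1.N0=(alive,v0) N1.N1=(suspect,v2) N1.N2=(suspect,v2) | N0.N0=(alive,v0) N0.N1=(suspect,v2) N0.N2=(dead,v2)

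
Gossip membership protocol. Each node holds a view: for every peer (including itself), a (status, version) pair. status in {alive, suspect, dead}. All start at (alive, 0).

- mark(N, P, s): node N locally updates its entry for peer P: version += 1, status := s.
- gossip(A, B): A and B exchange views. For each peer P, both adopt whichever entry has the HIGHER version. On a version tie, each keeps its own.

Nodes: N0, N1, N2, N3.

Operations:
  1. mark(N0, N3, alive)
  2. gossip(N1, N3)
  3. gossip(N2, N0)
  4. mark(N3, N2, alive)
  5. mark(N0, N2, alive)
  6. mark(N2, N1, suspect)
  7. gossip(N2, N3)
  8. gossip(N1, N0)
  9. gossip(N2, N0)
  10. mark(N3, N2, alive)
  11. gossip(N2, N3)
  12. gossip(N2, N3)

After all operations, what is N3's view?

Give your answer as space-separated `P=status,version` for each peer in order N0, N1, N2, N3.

Answer: N0=alive,0 N1=suspect,1 N2=alive,2 N3=alive,1

Derivation:
Op 1: N0 marks N3=alive -> (alive,v1)
Op 2: gossip N1<->N3 -> N1.N0=(alive,v0) N1.N1=(alive,v0) N1.N2=(alive,v0) N1.N3=(alive,v0) | N3.N0=(alive,v0) N3.N1=(alive,v0) N3.N2=(alive,v0) N3.N3=(alive,v0)
Op 3: gossip N2<->N0 -> N2.N0=(alive,v0) N2.N1=(alive,v0) N2.N2=(alive,v0) N2.N3=(alive,v1) | N0.N0=(alive,v0) N0.N1=(alive,v0) N0.N2=(alive,v0) N0.N3=(alive,v1)
Op 4: N3 marks N2=alive -> (alive,v1)
Op 5: N0 marks N2=alive -> (alive,v1)
Op 6: N2 marks N1=suspect -> (suspect,v1)
Op 7: gossip N2<->N3 -> N2.N0=(alive,v0) N2.N1=(suspect,v1) N2.N2=(alive,v1) N2.N3=(alive,v1) | N3.N0=(alive,v0) N3.N1=(suspect,v1) N3.N2=(alive,v1) N3.N3=(alive,v1)
Op 8: gossip N1<->N0 -> N1.N0=(alive,v0) N1.N1=(alive,v0) N1.N2=(alive,v1) N1.N3=(alive,v1) | N0.N0=(alive,v0) N0.N1=(alive,v0) N0.N2=(alive,v1) N0.N3=(alive,v1)
Op 9: gossip N2<->N0 -> N2.N0=(alive,v0) N2.N1=(suspect,v1) N2.N2=(alive,v1) N2.N3=(alive,v1) | N0.N0=(alive,v0) N0.N1=(suspect,v1) N0.N2=(alive,v1) N0.N3=(alive,v1)
Op 10: N3 marks N2=alive -> (alive,v2)
Op 11: gossip N2<->N3 -> N2.N0=(alive,v0) N2.N1=(suspect,v1) N2.N2=(alive,v2) N2.N3=(alive,v1) | N3.N0=(alive,v0) N3.N1=(suspect,v1) N3.N2=(alive,v2) N3.N3=(alive,v1)
Op 12: gossip N2<->N3 -> N2.N0=(alive,v0) N2.N1=(suspect,v1) N2.N2=(alive,v2) N2.N3=(alive,v1) | N3.N0=(alive,v0) N3.N1=(suspect,v1) N3.N2=(alive,v2) N3.N3=(alive,v1)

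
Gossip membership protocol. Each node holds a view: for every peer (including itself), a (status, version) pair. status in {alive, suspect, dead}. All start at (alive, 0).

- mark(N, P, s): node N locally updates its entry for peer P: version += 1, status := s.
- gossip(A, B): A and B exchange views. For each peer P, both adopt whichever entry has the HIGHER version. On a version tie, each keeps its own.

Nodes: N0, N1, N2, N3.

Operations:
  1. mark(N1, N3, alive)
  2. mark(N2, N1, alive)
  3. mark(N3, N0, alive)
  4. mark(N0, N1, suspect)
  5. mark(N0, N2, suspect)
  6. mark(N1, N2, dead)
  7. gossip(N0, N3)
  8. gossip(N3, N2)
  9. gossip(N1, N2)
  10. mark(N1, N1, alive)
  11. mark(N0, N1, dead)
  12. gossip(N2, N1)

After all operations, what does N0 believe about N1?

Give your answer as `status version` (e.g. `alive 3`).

Op 1: N1 marks N3=alive -> (alive,v1)
Op 2: N2 marks N1=alive -> (alive,v1)
Op 3: N3 marks N0=alive -> (alive,v1)
Op 4: N0 marks N1=suspect -> (suspect,v1)
Op 5: N0 marks N2=suspect -> (suspect,v1)
Op 6: N1 marks N2=dead -> (dead,v1)
Op 7: gossip N0<->N3 -> N0.N0=(alive,v1) N0.N1=(suspect,v1) N0.N2=(suspect,v1) N0.N3=(alive,v0) | N3.N0=(alive,v1) N3.N1=(suspect,v1) N3.N2=(suspect,v1) N3.N3=(alive,v0)
Op 8: gossip N3<->N2 -> N3.N0=(alive,v1) N3.N1=(suspect,v1) N3.N2=(suspect,v1) N3.N3=(alive,v0) | N2.N0=(alive,v1) N2.N1=(alive,v1) N2.N2=(suspect,v1) N2.N3=(alive,v0)
Op 9: gossip N1<->N2 -> N1.N0=(alive,v1) N1.N1=(alive,v1) N1.N2=(dead,v1) N1.N3=(alive,v1) | N2.N0=(alive,v1) N2.N1=(alive,v1) N2.N2=(suspect,v1) N2.N3=(alive,v1)
Op 10: N1 marks N1=alive -> (alive,v2)
Op 11: N0 marks N1=dead -> (dead,v2)
Op 12: gossip N2<->N1 -> N2.N0=(alive,v1) N2.N1=(alive,v2) N2.N2=(suspect,v1) N2.N3=(alive,v1) | N1.N0=(alive,v1) N1.N1=(alive,v2) N1.N2=(dead,v1) N1.N3=(alive,v1)

Answer: dead 2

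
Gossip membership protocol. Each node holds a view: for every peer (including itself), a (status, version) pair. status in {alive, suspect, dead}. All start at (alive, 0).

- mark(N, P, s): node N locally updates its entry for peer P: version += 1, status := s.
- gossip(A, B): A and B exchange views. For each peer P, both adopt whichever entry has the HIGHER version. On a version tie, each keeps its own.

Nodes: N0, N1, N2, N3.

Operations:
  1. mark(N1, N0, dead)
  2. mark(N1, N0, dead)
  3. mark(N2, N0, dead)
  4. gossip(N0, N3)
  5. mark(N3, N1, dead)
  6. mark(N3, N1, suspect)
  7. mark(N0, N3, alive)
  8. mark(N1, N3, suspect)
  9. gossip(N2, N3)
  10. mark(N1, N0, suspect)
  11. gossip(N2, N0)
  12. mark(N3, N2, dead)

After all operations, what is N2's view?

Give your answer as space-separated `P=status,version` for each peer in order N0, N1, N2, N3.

Op 1: N1 marks N0=dead -> (dead,v1)
Op 2: N1 marks N0=dead -> (dead,v2)
Op 3: N2 marks N0=dead -> (dead,v1)
Op 4: gossip N0<->N3 -> N0.N0=(alive,v0) N0.N1=(alive,v0) N0.N2=(alive,v0) N0.N3=(alive,v0) | N3.N0=(alive,v0) N3.N1=(alive,v0) N3.N2=(alive,v0) N3.N3=(alive,v0)
Op 5: N3 marks N1=dead -> (dead,v1)
Op 6: N3 marks N1=suspect -> (suspect,v2)
Op 7: N0 marks N3=alive -> (alive,v1)
Op 8: N1 marks N3=suspect -> (suspect,v1)
Op 9: gossip N2<->N3 -> N2.N0=(dead,v1) N2.N1=(suspect,v2) N2.N2=(alive,v0) N2.N3=(alive,v0) | N3.N0=(dead,v1) N3.N1=(suspect,v2) N3.N2=(alive,v0) N3.N3=(alive,v0)
Op 10: N1 marks N0=suspect -> (suspect,v3)
Op 11: gossip N2<->N0 -> N2.N0=(dead,v1) N2.N1=(suspect,v2) N2.N2=(alive,v0) N2.N3=(alive,v1) | N0.N0=(dead,v1) N0.N1=(suspect,v2) N0.N2=(alive,v0) N0.N3=(alive,v1)
Op 12: N3 marks N2=dead -> (dead,v1)

Answer: N0=dead,1 N1=suspect,2 N2=alive,0 N3=alive,1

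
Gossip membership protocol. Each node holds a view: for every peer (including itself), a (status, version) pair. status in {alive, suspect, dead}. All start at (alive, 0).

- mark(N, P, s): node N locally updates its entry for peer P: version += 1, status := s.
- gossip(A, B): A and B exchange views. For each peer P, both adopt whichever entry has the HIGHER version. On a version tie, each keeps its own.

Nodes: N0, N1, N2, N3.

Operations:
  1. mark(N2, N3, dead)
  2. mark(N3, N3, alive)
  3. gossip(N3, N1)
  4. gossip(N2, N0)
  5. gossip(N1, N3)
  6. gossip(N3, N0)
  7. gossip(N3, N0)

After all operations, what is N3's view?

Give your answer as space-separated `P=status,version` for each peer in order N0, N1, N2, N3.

Answer: N0=alive,0 N1=alive,0 N2=alive,0 N3=alive,1

Derivation:
Op 1: N2 marks N3=dead -> (dead,v1)
Op 2: N3 marks N3=alive -> (alive,v1)
Op 3: gossip N3<->N1 -> N3.N0=(alive,v0) N3.N1=(alive,v0) N3.N2=(alive,v0) N3.N3=(alive,v1) | N1.N0=(alive,v0) N1.N1=(alive,v0) N1.N2=(alive,v0) N1.N3=(alive,v1)
Op 4: gossip N2<->N0 -> N2.N0=(alive,v0) N2.N1=(alive,v0) N2.N2=(alive,v0) N2.N3=(dead,v1) | N0.N0=(alive,v0) N0.N1=(alive,v0) N0.N2=(alive,v0) N0.N3=(dead,v1)
Op 5: gossip N1<->N3 -> N1.N0=(alive,v0) N1.N1=(alive,v0) N1.N2=(alive,v0) N1.N3=(alive,v1) | N3.N0=(alive,v0) N3.N1=(alive,v0) N3.N2=(alive,v0) N3.N3=(alive,v1)
Op 6: gossip N3<->N0 -> N3.N0=(alive,v0) N3.N1=(alive,v0) N3.N2=(alive,v0) N3.N3=(alive,v1) | N0.N0=(alive,v0) N0.N1=(alive,v0) N0.N2=(alive,v0) N0.N3=(dead,v1)
Op 7: gossip N3<->N0 -> N3.N0=(alive,v0) N3.N1=(alive,v0) N3.N2=(alive,v0) N3.N3=(alive,v1) | N0.N0=(alive,v0) N0.N1=(alive,v0) N0.N2=(alive,v0) N0.N3=(dead,v1)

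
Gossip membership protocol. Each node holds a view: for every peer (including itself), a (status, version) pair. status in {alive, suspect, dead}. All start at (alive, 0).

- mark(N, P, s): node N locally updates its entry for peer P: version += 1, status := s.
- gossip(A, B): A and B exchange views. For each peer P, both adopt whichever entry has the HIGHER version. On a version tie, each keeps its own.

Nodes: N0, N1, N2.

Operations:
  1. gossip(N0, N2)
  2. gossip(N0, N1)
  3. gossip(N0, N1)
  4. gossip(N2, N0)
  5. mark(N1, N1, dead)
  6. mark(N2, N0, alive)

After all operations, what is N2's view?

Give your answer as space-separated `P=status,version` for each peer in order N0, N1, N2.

Op 1: gossip N0<->N2 -> N0.N0=(alive,v0) N0.N1=(alive,v0) N0.N2=(alive,v0) | N2.N0=(alive,v0) N2.N1=(alive,v0) N2.N2=(alive,v0)
Op 2: gossip N0<->N1 -> N0.N0=(alive,v0) N0.N1=(alive,v0) N0.N2=(alive,v0) | N1.N0=(alive,v0) N1.N1=(alive,v0) N1.N2=(alive,v0)
Op 3: gossip N0<->N1 -> N0.N0=(alive,v0) N0.N1=(alive,v0) N0.N2=(alive,v0) | N1.N0=(alive,v0) N1.N1=(alive,v0) N1.N2=(alive,v0)
Op 4: gossip N2<->N0 -> N2.N0=(alive,v0) N2.N1=(alive,v0) N2.N2=(alive,v0) | N0.N0=(alive,v0) N0.N1=(alive,v0) N0.N2=(alive,v0)
Op 5: N1 marks N1=dead -> (dead,v1)
Op 6: N2 marks N0=alive -> (alive,v1)

Answer: N0=alive,1 N1=alive,0 N2=alive,0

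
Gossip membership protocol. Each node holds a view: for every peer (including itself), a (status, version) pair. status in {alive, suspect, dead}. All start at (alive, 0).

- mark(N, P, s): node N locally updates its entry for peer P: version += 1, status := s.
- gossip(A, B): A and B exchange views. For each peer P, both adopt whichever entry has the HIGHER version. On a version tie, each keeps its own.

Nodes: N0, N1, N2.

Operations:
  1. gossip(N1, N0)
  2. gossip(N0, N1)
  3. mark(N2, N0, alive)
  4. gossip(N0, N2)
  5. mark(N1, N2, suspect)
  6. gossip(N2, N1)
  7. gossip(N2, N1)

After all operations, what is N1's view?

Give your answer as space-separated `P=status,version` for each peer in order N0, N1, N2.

Answer: N0=alive,1 N1=alive,0 N2=suspect,1

Derivation:
Op 1: gossip N1<->N0 -> N1.N0=(alive,v0) N1.N1=(alive,v0) N1.N2=(alive,v0) | N0.N0=(alive,v0) N0.N1=(alive,v0) N0.N2=(alive,v0)
Op 2: gossip N0<->N1 -> N0.N0=(alive,v0) N0.N1=(alive,v0) N0.N2=(alive,v0) | N1.N0=(alive,v0) N1.N1=(alive,v0) N1.N2=(alive,v0)
Op 3: N2 marks N0=alive -> (alive,v1)
Op 4: gossip N0<->N2 -> N0.N0=(alive,v1) N0.N1=(alive,v0) N0.N2=(alive,v0) | N2.N0=(alive,v1) N2.N1=(alive,v0) N2.N2=(alive,v0)
Op 5: N1 marks N2=suspect -> (suspect,v1)
Op 6: gossip N2<->N1 -> N2.N0=(alive,v1) N2.N1=(alive,v0) N2.N2=(suspect,v1) | N1.N0=(alive,v1) N1.N1=(alive,v0) N1.N2=(suspect,v1)
Op 7: gossip N2<->N1 -> N2.N0=(alive,v1) N2.N1=(alive,v0) N2.N2=(suspect,v1) | N1.N0=(alive,v1) N1.N1=(alive,v0) N1.N2=(suspect,v1)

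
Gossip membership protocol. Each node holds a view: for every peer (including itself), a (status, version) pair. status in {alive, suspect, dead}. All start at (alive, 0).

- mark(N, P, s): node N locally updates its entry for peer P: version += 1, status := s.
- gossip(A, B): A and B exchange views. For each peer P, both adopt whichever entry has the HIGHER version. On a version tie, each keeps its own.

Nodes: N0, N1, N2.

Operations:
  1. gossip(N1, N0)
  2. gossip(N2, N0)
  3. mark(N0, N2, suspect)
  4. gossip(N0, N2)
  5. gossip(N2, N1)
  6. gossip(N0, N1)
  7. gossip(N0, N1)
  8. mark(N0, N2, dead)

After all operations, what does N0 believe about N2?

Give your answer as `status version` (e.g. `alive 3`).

Answer: dead 2

Derivation:
Op 1: gossip N1<->N0 -> N1.N0=(alive,v0) N1.N1=(alive,v0) N1.N2=(alive,v0) | N0.N0=(alive,v0) N0.N1=(alive,v0) N0.N2=(alive,v0)
Op 2: gossip N2<->N0 -> N2.N0=(alive,v0) N2.N1=(alive,v0) N2.N2=(alive,v0) | N0.N0=(alive,v0) N0.N1=(alive,v0) N0.N2=(alive,v0)
Op 3: N0 marks N2=suspect -> (suspect,v1)
Op 4: gossip N0<->N2 -> N0.N0=(alive,v0) N0.N1=(alive,v0) N0.N2=(suspect,v1) | N2.N0=(alive,v0) N2.N1=(alive,v0) N2.N2=(suspect,v1)
Op 5: gossip N2<->N1 -> N2.N0=(alive,v0) N2.N1=(alive,v0) N2.N2=(suspect,v1) | N1.N0=(alive,v0) N1.N1=(alive,v0) N1.N2=(suspect,v1)
Op 6: gossip N0<->N1 -> N0.N0=(alive,v0) N0.N1=(alive,v0) N0.N2=(suspect,v1) | N1.N0=(alive,v0) N1.N1=(alive,v0) N1.N2=(suspect,v1)
Op 7: gossip N0<->N1 -> N0.N0=(alive,v0) N0.N1=(alive,v0) N0.N2=(suspect,v1) | N1.N0=(alive,v0) N1.N1=(alive,v0) N1.N2=(suspect,v1)
Op 8: N0 marks N2=dead -> (dead,v2)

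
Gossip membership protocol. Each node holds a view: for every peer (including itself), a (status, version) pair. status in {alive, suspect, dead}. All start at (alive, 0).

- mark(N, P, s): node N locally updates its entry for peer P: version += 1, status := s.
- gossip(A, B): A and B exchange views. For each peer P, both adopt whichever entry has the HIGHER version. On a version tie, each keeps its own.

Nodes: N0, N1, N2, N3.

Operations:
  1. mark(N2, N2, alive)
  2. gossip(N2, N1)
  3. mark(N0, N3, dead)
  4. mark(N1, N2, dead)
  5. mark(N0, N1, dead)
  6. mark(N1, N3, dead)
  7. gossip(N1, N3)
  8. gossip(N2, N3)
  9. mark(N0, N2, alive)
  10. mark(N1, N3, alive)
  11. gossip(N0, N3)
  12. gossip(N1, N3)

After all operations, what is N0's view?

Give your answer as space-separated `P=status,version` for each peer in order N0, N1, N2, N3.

Op 1: N2 marks N2=alive -> (alive,v1)
Op 2: gossip N2<->N1 -> N2.N0=(alive,v0) N2.N1=(alive,v0) N2.N2=(alive,v1) N2.N3=(alive,v0) | N1.N0=(alive,v0) N1.N1=(alive,v0) N1.N2=(alive,v1) N1.N3=(alive,v0)
Op 3: N0 marks N3=dead -> (dead,v1)
Op 4: N1 marks N2=dead -> (dead,v2)
Op 5: N0 marks N1=dead -> (dead,v1)
Op 6: N1 marks N3=dead -> (dead,v1)
Op 7: gossip N1<->N3 -> N1.N0=(alive,v0) N1.N1=(alive,v0) N1.N2=(dead,v2) N1.N3=(dead,v1) | N3.N0=(alive,v0) N3.N1=(alive,v0) N3.N2=(dead,v2) N3.N3=(dead,v1)
Op 8: gossip N2<->N3 -> N2.N0=(alive,v0) N2.N1=(alive,v0) N2.N2=(dead,v2) N2.N3=(dead,v1) | N3.N0=(alive,v0) N3.N1=(alive,v0) N3.N2=(dead,v2) N3.N3=(dead,v1)
Op 9: N0 marks N2=alive -> (alive,v1)
Op 10: N1 marks N3=alive -> (alive,v2)
Op 11: gossip N0<->N3 -> N0.N0=(alive,v0) N0.N1=(dead,v1) N0.N2=(dead,v2) N0.N3=(dead,v1) | N3.N0=(alive,v0) N3.N1=(dead,v1) N3.N2=(dead,v2) N3.N3=(dead,v1)
Op 12: gossip N1<->N3 -> N1.N0=(alive,v0) N1.N1=(dead,v1) N1.N2=(dead,v2) N1.N3=(alive,v2) | N3.N0=(alive,v0) N3.N1=(dead,v1) N3.N2=(dead,v2) N3.N3=(alive,v2)

Answer: N0=alive,0 N1=dead,1 N2=dead,2 N3=dead,1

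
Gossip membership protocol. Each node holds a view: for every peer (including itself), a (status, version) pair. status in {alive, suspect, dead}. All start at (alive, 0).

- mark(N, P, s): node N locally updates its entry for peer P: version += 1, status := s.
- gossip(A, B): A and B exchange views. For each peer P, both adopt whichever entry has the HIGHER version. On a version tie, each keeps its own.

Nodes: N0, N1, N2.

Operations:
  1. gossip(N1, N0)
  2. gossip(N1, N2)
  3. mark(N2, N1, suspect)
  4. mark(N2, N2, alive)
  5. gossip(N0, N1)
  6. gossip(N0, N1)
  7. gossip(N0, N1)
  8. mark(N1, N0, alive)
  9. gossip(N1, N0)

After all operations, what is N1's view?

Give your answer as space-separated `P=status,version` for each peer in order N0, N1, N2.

Op 1: gossip N1<->N0 -> N1.N0=(alive,v0) N1.N1=(alive,v0) N1.N2=(alive,v0) | N0.N0=(alive,v0) N0.N1=(alive,v0) N0.N2=(alive,v0)
Op 2: gossip N1<->N2 -> N1.N0=(alive,v0) N1.N1=(alive,v0) N1.N2=(alive,v0) | N2.N0=(alive,v0) N2.N1=(alive,v0) N2.N2=(alive,v0)
Op 3: N2 marks N1=suspect -> (suspect,v1)
Op 4: N2 marks N2=alive -> (alive,v1)
Op 5: gossip N0<->N1 -> N0.N0=(alive,v0) N0.N1=(alive,v0) N0.N2=(alive,v0) | N1.N0=(alive,v0) N1.N1=(alive,v0) N1.N2=(alive,v0)
Op 6: gossip N0<->N1 -> N0.N0=(alive,v0) N0.N1=(alive,v0) N0.N2=(alive,v0) | N1.N0=(alive,v0) N1.N1=(alive,v0) N1.N2=(alive,v0)
Op 7: gossip N0<->N1 -> N0.N0=(alive,v0) N0.N1=(alive,v0) N0.N2=(alive,v0) | N1.N0=(alive,v0) N1.N1=(alive,v0) N1.N2=(alive,v0)
Op 8: N1 marks N0=alive -> (alive,v1)
Op 9: gossip N1<->N0 -> N1.N0=(alive,v1) N1.N1=(alive,v0) N1.N2=(alive,v0) | N0.N0=(alive,v1) N0.N1=(alive,v0) N0.N2=(alive,v0)

Answer: N0=alive,1 N1=alive,0 N2=alive,0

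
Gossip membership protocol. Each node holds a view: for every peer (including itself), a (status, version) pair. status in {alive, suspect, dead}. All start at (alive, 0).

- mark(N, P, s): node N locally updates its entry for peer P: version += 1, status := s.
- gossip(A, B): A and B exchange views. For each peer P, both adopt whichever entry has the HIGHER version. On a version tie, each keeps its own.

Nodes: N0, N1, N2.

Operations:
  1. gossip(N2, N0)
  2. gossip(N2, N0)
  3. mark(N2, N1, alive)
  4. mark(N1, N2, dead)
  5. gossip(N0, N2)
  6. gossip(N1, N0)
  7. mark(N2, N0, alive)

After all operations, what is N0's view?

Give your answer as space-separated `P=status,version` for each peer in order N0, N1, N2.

Answer: N0=alive,0 N1=alive,1 N2=dead,1

Derivation:
Op 1: gossip N2<->N0 -> N2.N0=(alive,v0) N2.N1=(alive,v0) N2.N2=(alive,v0) | N0.N0=(alive,v0) N0.N1=(alive,v0) N0.N2=(alive,v0)
Op 2: gossip N2<->N0 -> N2.N0=(alive,v0) N2.N1=(alive,v0) N2.N2=(alive,v0) | N0.N0=(alive,v0) N0.N1=(alive,v0) N0.N2=(alive,v0)
Op 3: N2 marks N1=alive -> (alive,v1)
Op 4: N1 marks N2=dead -> (dead,v1)
Op 5: gossip N0<->N2 -> N0.N0=(alive,v0) N0.N1=(alive,v1) N0.N2=(alive,v0) | N2.N0=(alive,v0) N2.N1=(alive,v1) N2.N2=(alive,v0)
Op 6: gossip N1<->N0 -> N1.N0=(alive,v0) N1.N1=(alive,v1) N1.N2=(dead,v1) | N0.N0=(alive,v0) N0.N1=(alive,v1) N0.N2=(dead,v1)
Op 7: N2 marks N0=alive -> (alive,v1)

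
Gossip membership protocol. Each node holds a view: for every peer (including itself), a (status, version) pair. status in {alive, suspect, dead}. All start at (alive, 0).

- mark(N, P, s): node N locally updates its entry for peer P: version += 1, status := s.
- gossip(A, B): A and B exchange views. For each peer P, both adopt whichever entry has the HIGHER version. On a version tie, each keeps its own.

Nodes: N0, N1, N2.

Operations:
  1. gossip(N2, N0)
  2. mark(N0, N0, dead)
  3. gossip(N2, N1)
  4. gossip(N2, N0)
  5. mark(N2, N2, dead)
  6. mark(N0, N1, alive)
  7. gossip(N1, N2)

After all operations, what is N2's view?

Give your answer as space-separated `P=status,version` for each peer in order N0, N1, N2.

Op 1: gossip N2<->N0 -> N2.N0=(alive,v0) N2.N1=(alive,v0) N2.N2=(alive,v0) | N0.N0=(alive,v0) N0.N1=(alive,v0) N0.N2=(alive,v0)
Op 2: N0 marks N0=dead -> (dead,v1)
Op 3: gossip N2<->N1 -> N2.N0=(alive,v0) N2.N1=(alive,v0) N2.N2=(alive,v0) | N1.N0=(alive,v0) N1.N1=(alive,v0) N1.N2=(alive,v0)
Op 4: gossip N2<->N0 -> N2.N0=(dead,v1) N2.N1=(alive,v0) N2.N2=(alive,v0) | N0.N0=(dead,v1) N0.N1=(alive,v0) N0.N2=(alive,v0)
Op 5: N2 marks N2=dead -> (dead,v1)
Op 6: N0 marks N1=alive -> (alive,v1)
Op 7: gossip N1<->N2 -> N1.N0=(dead,v1) N1.N1=(alive,v0) N1.N2=(dead,v1) | N2.N0=(dead,v1) N2.N1=(alive,v0) N2.N2=(dead,v1)

Answer: N0=dead,1 N1=alive,0 N2=dead,1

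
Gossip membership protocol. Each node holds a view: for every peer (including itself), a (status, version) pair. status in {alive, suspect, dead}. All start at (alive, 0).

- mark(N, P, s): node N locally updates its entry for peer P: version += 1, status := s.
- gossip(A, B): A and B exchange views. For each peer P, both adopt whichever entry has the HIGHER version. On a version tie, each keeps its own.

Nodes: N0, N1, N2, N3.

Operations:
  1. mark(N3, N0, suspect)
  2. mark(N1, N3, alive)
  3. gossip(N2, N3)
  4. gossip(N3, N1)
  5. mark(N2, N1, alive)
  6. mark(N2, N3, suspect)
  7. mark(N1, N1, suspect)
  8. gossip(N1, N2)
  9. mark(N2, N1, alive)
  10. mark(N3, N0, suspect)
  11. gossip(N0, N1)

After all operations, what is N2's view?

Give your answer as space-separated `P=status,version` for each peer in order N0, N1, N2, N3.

Op 1: N3 marks N0=suspect -> (suspect,v1)
Op 2: N1 marks N3=alive -> (alive,v1)
Op 3: gossip N2<->N3 -> N2.N0=(suspect,v1) N2.N1=(alive,v0) N2.N2=(alive,v0) N2.N3=(alive,v0) | N3.N0=(suspect,v1) N3.N1=(alive,v0) N3.N2=(alive,v0) N3.N3=(alive,v0)
Op 4: gossip N3<->N1 -> N3.N0=(suspect,v1) N3.N1=(alive,v0) N3.N2=(alive,v0) N3.N3=(alive,v1) | N1.N0=(suspect,v1) N1.N1=(alive,v0) N1.N2=(alive,v0) N1.N3=(alive,v1)
Op 5: N2 marks N1=alive -> (alive,v1)
Op 6: N2 marks N3=suspect -> (suspect,v1)
Op 7: N1 marks N1=suspect -> (suspect,v1)
Op 8: gossip N1<->N2 -> N1.N0=(suspect,v1) N1.N1=(suspect,v1) N1.N2=(alive,v0) N1.N3=(alive,v1) | N2.N0=(suspect,v1) N2.N1=(alive,v1) N2.N2=(alive,v0) N2.N3=(suspect,v1)
Op 9: N2 marks N1=alive -> (alive,v2)
Op 10: N3 marks N0=suspect -> (suspect,v2)
Op 11: gossip N0<->N1 -> N0.N0=(suspect,v1) N0.N1=(suspect,v1) N0.N2=(alive,v0) N0.N3=(alive,v1) | N1.N0=(suspect,v1) N1.N1=(suspect,v1) N1.N2=(alive,v0) N1.N3=(alive,v1)

Answer: N0=suspect,1 N1=alive,2 N2=alive,0 N3=suspect,1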